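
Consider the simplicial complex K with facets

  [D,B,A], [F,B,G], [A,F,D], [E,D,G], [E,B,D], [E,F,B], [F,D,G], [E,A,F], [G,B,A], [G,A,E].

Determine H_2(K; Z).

Fix the vertex order A < B < D < E < F < G and write every simplex with vertices in increasing order. Then dim K = 2 and the simplices of K are:

  0-simplices (6): A, B, D, E, F, G
  1-simplices (15): AB, AD, AE, AF, AG, BD, BE, BF, BG, DE, DF, DG, EF, EG, FG
  2-simplices (10): ABD, ABG, ADF, AEF, AEG, BDE, BEF, BFG, DEG, DFG

Hence C_0 ≅ Z^6, C_1 ≅ Z^15, C_2 ≅ Z^10.

∂_1: C_1 → C_0 is given by ∂[p,q] = [q] − [p].
This gives a 6×15 integer matrix of rank 5; reducing to Smith normal form yields diagonal entries (1,1,1,1,1).

∂_2: C_2 → C_1 acts by ∂[p,q,r] = [q,r] − [p,r] + [p,q]. For instance
  ∂AEG = EG − AG + AE,
  ∂BEF = EF − BF + BE.
This gives a 15×10 integer matrix of rank 10; reducing to Smith normal form yields diagonal entries (1,1,1,1,1,1,1,1,1,2).

Computing H_k = (kernel of ∂_k) / (image of ∂_{k+1}):

  H_2: rank ker ∂_2 − rank ∂_3 = (10 − 10) − 0 = 0, and there is no ∂_3, so H_2 ≅ 0.

(K is a triangulation of the real projective plane RP^2.)

H_2 = 0.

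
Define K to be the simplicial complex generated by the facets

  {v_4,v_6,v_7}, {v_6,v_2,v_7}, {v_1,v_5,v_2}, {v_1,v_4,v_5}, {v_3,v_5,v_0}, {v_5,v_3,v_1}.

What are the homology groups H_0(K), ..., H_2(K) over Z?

H_0 = Z,  H_1 = Z,  H_2 = 0.

Take the total order v_0 < v_1 < v_2 < v_3 < v_4 < v_5 < v_6 < v_7 on the vertex set. Then K (dimension 2) consists of the simplices:

  0-simplices (8): [v_0], [v_1], [v_2], [v_3], [v_4], [v_5], [v_6], [v_7]
  1-simplices (14): [v_0,v_3], [v_0,v_5], [v_1,v_2], [v_1,v_3], [v_1,v_4], [v_1,v_5], [v_2,v_5], [v_2,v_6], [v_2,v_7], [v_3,v_5], [v_4,v_5], [v_4,v_6], [v_4,v_7], [v_6,v_7]
  2-simplices (6): [v_0,v_3,v_5], [v_1,v_2,v_5], [v_1,v_3,v_5], [v_1,v_4,v_5], [v_2,v_6,v_7], [v_4,v_6,v_7]

so the chain groups are C_0 ≅ Z^8, C_1 ≅ Z^14, C_2 ≅ Z^6.

Boundary ∂_1: C_1 → C_0 sends each edge [p,q] (with p < q) to q − p. For instance
  ∂[v_2,v_7] = [v_7] − [v_2].
This gives a 8×14 integer matrix of rank 7; reducing to Smith normal form yields diagonal entries (1,1,1,1,1,1,1).

∂_2: C_2 → C_1 sends each 2-simplex [p,q,r] to [q,r] − [p,r] + [p,q]. For instance
  ∂[v_4,v_6,v_7] = [v_6,v_7] − [v_4,v_7] + [v_4,v_6],
  ∂[v_0,v_3,v_5] = [v_3,v_5] − [v_0,v_5] + [v_0,v_3].
As a 14×6 matrix over Z this has rank 6, with invariant factors (1,1,1,1,1,1).

Computing H_k = (kernel of ∂_k) / (image of ∂_{k+1}):

  H_0: rank C_0 − rank ∂_1 = 8 − 7 = 1, and the invariant factors of ∂_1 are all 1, so H_0 ≅ Z.
  H_1: rank ker ∂_1 − rank ∂_2 = (14 − 7) − 6 = 1, and the invariant factors of ∂_2 are all 1, so H_1 ≅ Z.
  H_2: rank ker ∂_2 − rank ∂_3 = (6 − 6) − 0 = 0, and there is no ∂_3, so H_2 ≅ 0.

As a check, the Euler characteristic is 8 − 14 + 6 = 0, which agrees with 1 − 1 + 0 = 0.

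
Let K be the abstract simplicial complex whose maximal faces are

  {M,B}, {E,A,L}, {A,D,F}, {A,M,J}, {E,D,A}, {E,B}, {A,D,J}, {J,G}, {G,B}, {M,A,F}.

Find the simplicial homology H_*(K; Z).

H_0 ≅ Z,  H_1 ≅ Z^2,  H_2 = 0.

We work with the vertex ordering A < B < D < E < F < G < J < L < M. The simplices of K, each written with vertices in increasing order, are:

  0-simplices (9): A, B, D, E, F, G, J, L, M
  1-simplices (16): AD, AE, AF, AJ, AL, AM, BE, BG, BM, DE, DF, DJ, EL, FM, GJ, JM
  2-simplices (6): ADE, ADF, ADJ, AEL, AFM, AJM

giving chain groups C_0 ≅ Z^9, C_1 ≅ Z^16, C_2 ≅ Z^6.

The boundary map ∂_1: C_1 → C_0 sends each edge [p,q] (with p < q) to q − p. For instance
  ∂AL = L − A.
As a 9×16 matrix over Z this has rank 8, with invariant factors (1,1,1,1,1,1,1,1).

Boundary ∂_2: C_2 → C_1 maps a triangle to the signed sum of its edges. For instance
  ∂ADE = DE − AE + AD,
  ∂AFM = FM − AM + AF.
As a 16×6 matrix over Z this has rank 6, with invariant factors (1,1,1,1,1,1).

Reading off H_k = ker ∂_k / im ∂_{k+1}:

  H_0: rank C_0 − rank ∂_1 = 9 − 8 = 1, and the invariant factors of ∂_1 are all 1, so H_0 ≅ Z.
  H_1: rank ker ∂_1 − rank ∂_2 = (16 − 8) − 6 = 2, and the invariant factors of ∂_2 are all 1, so H_1 ≅ Z^2.
  H_2: rank ker ∂_2 − rank ∂_3 = (6 − 6) − 0 = 0, and there is no ∂_3, so H_2 ≅ 0.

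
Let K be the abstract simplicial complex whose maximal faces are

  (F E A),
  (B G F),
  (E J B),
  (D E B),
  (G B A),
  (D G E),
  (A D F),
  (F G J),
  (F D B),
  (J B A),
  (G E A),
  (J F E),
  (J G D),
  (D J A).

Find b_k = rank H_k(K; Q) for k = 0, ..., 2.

K has 7 vertices, 21 edges, 14 triangles.
rank ∂_0 = 0, rank ∂_1 = 6 ⇒ b_0 = 7 − 0 − 6 = 1; all invariant factors of ∂_1 are 1 so no torsion. So H_0 ≅ Z.
rank ∂_1 = 6, rank ∂_2 = 13 ⇒ b_1 = 21 − 6 − 13 = 2; all invariant factors of ∂_2 are 1 so no torsion. So H_1 ≅ Z^2.
rank ∂_2 = 13, rank ∂_3 = 0 ⇒ b_2 = 14 − 13 − 0 = 1. So H_2 ≅ Z.

b_0 = 1, b_1 = 2, b_2 = 1.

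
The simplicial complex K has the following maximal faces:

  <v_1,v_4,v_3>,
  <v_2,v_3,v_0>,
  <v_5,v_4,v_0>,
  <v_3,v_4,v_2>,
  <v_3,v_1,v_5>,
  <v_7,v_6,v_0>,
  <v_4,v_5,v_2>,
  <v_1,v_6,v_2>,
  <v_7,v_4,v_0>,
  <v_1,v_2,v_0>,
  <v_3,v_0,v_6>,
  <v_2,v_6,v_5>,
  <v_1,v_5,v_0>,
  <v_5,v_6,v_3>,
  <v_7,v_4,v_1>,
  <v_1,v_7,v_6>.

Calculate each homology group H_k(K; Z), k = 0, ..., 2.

H_0 = Z,  H_1 = Z^2,  H_2 = Z.

We work with the vertex ordering v_0 < v_1 < v_2 < v_3 < v_4 < v_5 < v_6 < v_7. The simplices of K, each written with vertices in increasing order, are:

  0-simplices (8): [v_0], [v_1], [v_2], [v_3], [v_4], [v_5], [v_6], [v_7]
  1-simplices (24): (24 of them)
  2-simplices (16): (16 of them)

giving chain groups C_0 ≅ Z^8, C_1 ≅ Z^24, C_2 ≅ Z^16.

The boundary map ∂_1: C_1 → C_0 sends each edge [p,q] (with p < q) to q − p.
This gives a 8×24 integer matrix of rank 7; reducing to Smith normal form yields diagonal entries (1,1,1,1,1,1,1).

The boundary map ∂_2: C_2 → C_1 maps a triangle to the signed sum of its edges. For instance
  ∂[v_0,v_4,v_5] = [v_4,v_5] − [v_0,v_5] + [v_0,v_4],
  ∂[v_1,v_4,v_7] = [v_4,v_7] − [v_1,v_7] + [v_1,v_4].
The resulting 24×16 matrix has rank 15, and its Smith normal form has invariant factors (1,1,1,1,1,1,1,1,1,1,1,1,1,1,1).

From H_k ≅ ker(∂_k) / im(∂_{k+1}) we obtain:

  H_0: rank C_0 − rank ∂_1 = 8 − 7 = 1, and the invariant factors of ∂_1 are all 1, so H_0 ≅ Z.
  H_1: rank ker ∂_1 − rank ∂_2 = (24 − 7) − 15 = 2, and the invariant factors of ∂_2 are all 1, so H_1 ≅ Z^2.
  H_2: rank ker ∂_2 − rank ∂_3 = (16 − 15) − 0 = 1, and there is no ∂_3, so H_2 ≅ Z.

As a check, the Euler characteristic is 8 − 24 + 16 = 0, which agrees with 1 − 2 + 1 = 0.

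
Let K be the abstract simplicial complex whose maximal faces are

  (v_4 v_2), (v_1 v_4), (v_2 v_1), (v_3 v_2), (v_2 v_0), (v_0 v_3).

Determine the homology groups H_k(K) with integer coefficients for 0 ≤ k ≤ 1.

H_0 = Z,  H_1 = Z^2.

Take the total order v_0 < v_1 < v_2 < v_3 < v_4 on the vertex set. Then K (dimension 1) consists of the simplices:

  0-simplices (5): [v_0], [v_1], [v_2], [v_3], [v_4]
  1-simplices (6): [v_0,v_2], [v_0,v_3], [v_1,v_2], [v_1,v_4], [v_2,v_3], [v_2,v_4]

so the chain groups are C_0 ≅ Z^5, C_1 ≅ Z^6.

∂_1: C_1 → C_0 is given by ∂[p,q] = [q] − [p]. For instance
  ∂[v_2,v_3] = [v_3] − [v_2].
As a 5×6 matrix over Z this has rank 4, with invariant factors (1,1,1,1).

Reading off H_k = ker ∂_k / im ∂_{k+1}:

  H_0: rank C_0 − rank ∂_1 = 5 − 4 = 1, and the invariant factors of ∂_1 are all 1, so H_0 ≅ Z.
  H_1: rank ker ∂_1 − rank ∂_2 = (6 − 4) − 0 = 2, and there is no ∂_2, so H_1 ≅ Z^2.

(K is a triangulation of a wedge of 2 circles.)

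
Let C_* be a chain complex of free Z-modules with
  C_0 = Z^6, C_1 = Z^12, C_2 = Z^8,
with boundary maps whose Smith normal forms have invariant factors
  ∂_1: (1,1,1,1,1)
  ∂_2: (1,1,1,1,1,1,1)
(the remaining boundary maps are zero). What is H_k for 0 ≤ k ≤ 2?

H_0 ≅ Z,  H_1 = 0,  H_2 ≅ Z.

H_0: b_0 = 6 − 0 − 5 = 1; torsion from ∂_1 factors > 1: none. So H_0 ≅ Z.
H_1: b_1 = 12 − 5 − 7 = 0; torsion from ∂_2 factors > 1: none. So H_1 ≅ 0.
H_2: b_2 = 8 − 7 − 0 = 1; torsion from ∂_3 factors > 1: none. So H_2 ≅ Z.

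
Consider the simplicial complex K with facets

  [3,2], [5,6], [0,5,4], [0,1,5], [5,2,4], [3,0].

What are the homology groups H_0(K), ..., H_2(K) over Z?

Order the vertices as 0 < 1 < 2 < 3 < 4 < 5 < 6. Listing each simplex with vertices in this order, K has dimension 2 with simplices:

  0-simplices (7): [0], [1], [2], [3], [4], [5], [6]
  1-simplices (10): [0,1], [0,3], [0,4], [0,5], [1,5], [2,3], [2,4], [2,5], [4,5], [5,6]
  2-simplices (3): [0,1,5], [0,4,5], [2,4,5]

so the chain groups are C_0 ≅ Z^7, C_1 ≅ Z^10, C_2 ≅ Z^3.

The boundary map ∂_1: C_1 → C_0 maps an edge to its endpoints' difference, ∂[p,q] = q − p.
The resulting 7×10 matrix has rank 6, and its Smith normal form has invariant factors (1,1,1,1,1,1).

The boundary map ∂_2: C_2 → C_1 acts by ∂[p,q,r] = [q,r] − [p,r] + [p,q]. For instance
  ∂[2,4,5] = [4,5] − [2,5] + [2,4],
  ∂[0,1,5] = [1,5] − [0,5] + [0,1].
This gives a 10×3 integer matrix of rank 3; reducing to Smith normal form yields diagonal entries (1,1,1).

Computing H_k = (kernel of ∂_k) / (image of ∂_{k+1}):

  H_0: rank C_0 − rank ∂_1 = 7 − 6 = 1, and the invariant factors of ∂_1 are all 1, so H_0 ≅ Z.
  H_1: rank ker ∂_1 − rank ∂_2 = (10 − 6) − 3 = 1, and the invariant factors of ∂_2 are all 1, so H_1 ≅ Z.
  H_2: rank ker ∂_2 − rank ∂_3 = (3 − 3) − 0 = 0, and there is no ∂_3, so H_2 ≅ 0.

As a check, the Euler characteristic is 7 − 10 + 3 = 0, which agrees with 1 − 1 + 0 = 0.

H_0 = Z,  H_1 = Z,  H_2 = 0.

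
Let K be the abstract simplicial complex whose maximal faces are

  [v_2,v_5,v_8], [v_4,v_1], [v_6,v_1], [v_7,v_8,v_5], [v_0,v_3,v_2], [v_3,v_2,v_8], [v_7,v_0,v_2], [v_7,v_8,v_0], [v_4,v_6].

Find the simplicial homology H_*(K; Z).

H_0 ≅ Z^2,  H_1 ≅ Z^2,  H_2 = 0.

K has 9 vertices, 15 edges, 6 triangles.
rank ∂_0 = 0, rank ∂_1 = 7 ⇒ b_0 = 9 − 0 − 7 = 2; all invariant factors of ∂_1 are 1 so no torsion. So H_0 ≅ Z^2.
rank ∂_1 = 7, rank ∂_2 = 6 ⇒ b_1 = 15 − 7 − 6 = 2; all invariant factors of ∂_2 are 1 so no torsion. So H_1 ≅ Z^2.
rank ∂_2 = 6, rank ∂_3 = 0 ⇒ b_2 = 6 − 6 − 0 = 0. So H_2 ≅ 0.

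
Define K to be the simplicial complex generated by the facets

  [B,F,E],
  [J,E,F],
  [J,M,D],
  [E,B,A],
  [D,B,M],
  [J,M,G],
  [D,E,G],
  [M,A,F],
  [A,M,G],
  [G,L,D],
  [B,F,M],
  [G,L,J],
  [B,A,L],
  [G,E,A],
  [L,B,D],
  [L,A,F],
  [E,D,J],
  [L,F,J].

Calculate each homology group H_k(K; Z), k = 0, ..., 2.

Fix the vertex order A < B < D < E < F < G < J < L < M and write every simplex with vertices in increasing order. Then dim K = 2 and the simplices of K are:

  0-simplices (9): A, B, D, E, F, G, J, L, M
  1-simplices (27): AB, AE, AF, AG, AL, AM, BD, BE, BF, BL, BM, DE, DG, DJ, DL, DM, EF, EG, EJ, FJ, FL, FM, GJ, GL, GM, JL, JM
  2-simplices (18): ABE, ABL, AEG, AFL, AFM, AGM, BDL, BDM, BEF, BFM, DEG, DEJ, DGL, DJM, EFJ, FJL, GJL, GJM

giving chain groups C_0 ≅ Z^9, C_1 ≅ Z^27, C_2 ≅ Z^18.

Boundary ∂_1: C_1 → C_0 sends each edge [p,q] (with p < q) to q − p.
The resulting 9×27 matrix has rank 8, and its Smith normal form has invariant factors (1,1,1,1,1,1,1,1).

∂_2: C_2 → C_1 sends each 2-simplex [p,q,r] to [q,r] − [p,r] + [p,q]. For instance
  ∂ABL = BL − AL + AB,
  ∂BEF = EF − BF + BE.
As a 27×18 matrix over Z this has rank 18, with invariant factors (1,1,1,1,1,1,1,1,1,1,1,1,1,1,1,1,1,2).

Now H_k = ker ∂_k / im ∂_{k+1}, so:

  H_0: rank C_0 − rank ∂_1 = 9 − 8 = 1, and the invariant factors of ∂_1 are all 1, so H_0 ≅ Z.
  H_1: rank ker ∂_1 − rank ∂_2 = (27 − 8) − 18 = 1, and ∂_2 has invariant factor 2 > 1, so H_1 ≅ Z ⊕ Z/2.
  H_2: rank ker ∂_2 − rank ∂_3 = (18 − 18) − 0 = 0, and there is no ∂_3, so H_2 ≅ 0.

As a check, the Euler characteristic is 9 − 27 + 18 = 0, which agrees with 1 − 1 + 0 = 0.

H_0 = Z,  H_1 = Z ⊕ Z/2,  H_2 = 0.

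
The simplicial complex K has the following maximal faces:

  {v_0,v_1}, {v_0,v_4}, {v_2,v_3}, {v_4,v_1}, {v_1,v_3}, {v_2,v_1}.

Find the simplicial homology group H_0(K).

K has 5 vertices, 6 edges.
rank ∂_0 = 0, rank ∂_1 = 4 ⇒ b_0 = 5 − 0 − 4 = 1; all invariant factors of ∂_1 are 1 so no torsion. So H_0 = Z.

H_0 = Z.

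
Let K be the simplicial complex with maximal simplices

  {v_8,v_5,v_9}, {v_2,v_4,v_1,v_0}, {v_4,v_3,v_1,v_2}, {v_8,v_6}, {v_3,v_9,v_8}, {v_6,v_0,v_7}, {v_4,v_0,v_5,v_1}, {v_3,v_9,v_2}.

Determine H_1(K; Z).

We work with the vertex ordering v_0 < v_1 < v_2 < v_3 < v_4 < v_5 < v_6 < v_7 < v_8 < v_9. The simplices of K, each written with vertices in increasing order, are:

  0-simplices (10): [v_0], [v_1], [v_2], [v_3], [v_4], [v_5], [v_6], [v_7], [v_8], [v_9]
  1-simplices (22): (22 of them)
  2-simplices (14): (14 of them)
  3-simplices (3): [v_0,v_1,v_2,v_4], [v_0,v_1,v_4,v_5], [v_1,v_2,v_3,v_4]

so the chain groups are C_0 ≅ Z^10, C_1 ≅ Z^22, C_2 ≅ Z^14, C_3 ≅ Z^3.

The boundary map ∂_1: C_1 → C_0 is given by ∂[p,q] = [q] − [p].
This gives a 10×22 integer matrix of rank 9; reducing to Smith normal form yields diagonal entries (1,1,1,1,1,1,1,1,1).

Boundary ∂_2: C_2 → C_1 maps a triangle to the signed sum of its edges. For instance
  ∂[v_5,v_8,v_9] = [v_8,v_9] − [v_5,v_9] + [v_5,v_8],
  ∂[v_2,v_3,v_4] = [v_3,v_4] − [v_2,v_4] + [v_2,v_3].
As a 22×14 matrix over Z this has rank 11, with invariant factors (1,1,1,1,1,1,1,1,1,1,1).

∂_3: C_3 → C_2 sends each 3-simplex σ to the alternating sum Σ_i (−1)^i (σ with its i-th vertex removed). For instance
  ∂[v_1,v_2,v_3,v_4] = [v_2,v_3,v_4] − [v_1,v_3,v_4] + [v_1,v_2,v_4] − [v_1,v_2,v_3],
  ∂[v_0,v_1,v_2,v_4] = [v_1,v_2,v_4] − [v_0,v_2,v_4] + [v_0,v_1,v_4] − [v_0,v_1,v_2].
The 14×3 boundary matrix has rank 3 and Smith normal form diag(1,1,1).

Reading off H_k = ker ∂_k / im ∂_{k+1}:

  H_1: rank ker ∂_1 − rank ∂_2 = (22 − 9) − 11 = 2, and the invariant factors of ∂_2 are all 1, so H_1 ≅ Z^2.

H_1 ≅ Z^2.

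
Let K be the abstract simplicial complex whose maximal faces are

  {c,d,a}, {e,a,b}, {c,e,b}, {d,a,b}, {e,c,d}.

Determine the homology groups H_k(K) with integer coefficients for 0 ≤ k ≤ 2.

Order the vertices as a < b < c < d < e. Listing each simplex with vertices in this order, K has dimension 2 with simplices:

  0-simplices (5): a, b, c, d, e
  1-simplices (10): ab, ac, ad, ae, bc, bd, be, cd, ce, de
  2-simplices (5): abd, abe, acd, bce, cde

giving chain groups C_0 ≅ Z^5, C_1 ≅ Z^10, C_2 ≅ Z^5.

The boundary map ∂_1: C_1 → C_0 is given by ∂[p,q] = [q] − [p].
The resulting 5×10 matrix has rank 4, and its Smith normal form has invariant factors (1,1,1,1).

The boundary map ∂_2: C_2 → C_1 acts by ∂[p,q,r] = [q,r] − [p,r] + [p,q]. For instance
  ∂abd = bd − ad + ab,
  ∂acd = cd − ad + ac.
As a 10×5 matrix over Z this has rank 5, with invariant factors (1,1,1,1,1).

Now H_k = ker ∂_k / im ∂_{k+1}, so:

  H_0: rank C_0 − rank ∂_1 = 5 − 4 = 1, and the invariant factors of ∂_1 are all 1, so H_0 = Z.
  H_1: rank ker ∂_1 − rank ∂_2 = (10 − 4) − 5 = 1, and the invariant factors of ∂_2 are all 1, so H_1 = Z.
  H_2: rank ker ∂_2 − rank ∂_3 = (5 − 5) − 0 = 0, and there is no ∂_3, so H_2 = 0.

H_0 ≅ Z,  H_1 ≅ Z,  H_2 = 0.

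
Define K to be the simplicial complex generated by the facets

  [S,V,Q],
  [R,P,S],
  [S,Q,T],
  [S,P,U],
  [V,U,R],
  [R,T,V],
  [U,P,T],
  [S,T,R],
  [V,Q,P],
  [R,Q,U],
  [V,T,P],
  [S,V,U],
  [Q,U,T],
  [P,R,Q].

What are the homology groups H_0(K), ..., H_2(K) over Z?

Fix the vertex order P < Q < R < S < T < U < V and write every simplex with vertices in increasing order. Then dim K = 2 and the simplices of K are:

  0-simplices (7): P, Q, R, S, T, U, V
  1-simplices (21): PQ, PR, PS, PT, PU, PV, QR, QS, QT, QU, QV, RS, RT, RU, RV, ST, SU, SV, TU, TV, UV
  2-simplices (14): PQR, PQV, PRS, PSU, PTU, PTV, QRU, QST, QSV, QTU, RST, RTV, RUV, SUV

giving chain groups C_0 ≅ Z^7, C_1 ≅ Z^21, C_2 ≅ Z^14.

The boundary map ∂_1: C_1 → C_0 maps an edge to its endpoints' difference, ∂[p,q] = q − p. For instance
  ∂TV = V − T.
The 7×21 boundary matrix has rank 6 and Smith normal form diag(1,1,1,1,1,1).

The boundary map ∂_2: C_2 → C_1 maps a triangle to the signed sum of its edges. For instance
  ∂PQV = QV − PV + PQ,
  ∂RST = ST − RT + RS.
This gives a 21×14 integer matrix of rank 13; reducing to Smith normal form yields diagonal entries (1,1,1,1,1,1,1,1,1,1,1,1,1).

Reading off H_k = ker ∂_k / im ∂_{k+1}:

  H_0: rank C_0 − rank ∂_1 = 7 − 6 = 1, and the invariant factors of ∂_1 are all 1, so H_0 = Z.
  H_1: rank ker ∂_1 − rank ∂_2 = (21 − 6) − 13 = 2, and the invariant factors of ∂_2 are all 1, so H_1 = Z^2.
  H_2: rank ker ∂_2 − rank ∂_3 = (14 − 13) − 0 = 1, and there is no ∂_3, so H_2 = Z.

H_0 = Z,  H_1 = Z^2,  H_2 = Z.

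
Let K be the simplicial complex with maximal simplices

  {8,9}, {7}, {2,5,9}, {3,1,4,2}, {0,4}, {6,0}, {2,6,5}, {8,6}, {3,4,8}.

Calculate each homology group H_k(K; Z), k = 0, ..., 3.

We work with the vertex ordering 0 < 1 < 2 < 3 < 4 < 5 < 6 < 7 < 8 < 9. The simplices of K, each written with vertices in increasing order, are:

  0-simplices (10): [0], [1], [2], [3], [4], [5], [6], [7], [8], [9]
  1-simplices (17): [0,4], [0,6], [1,2], [1,3], [1,4], [2,3], [2,4], [2,5], [2,6], [2,9], [3,4], [3,8], [4,8], [5,6], [5,9], [6,8], [8,9]
  2-simplices (7): [1,2,3], [1,2,4], [1,3,4], [2,3,4], [2,5,6], [2,5,9], [3,4,8]
  3-simplices (1): [1,2,3,4]

so the chain groups are C_0 ≅ Z^10, C_1 ≅ Z^17, C_2 ≅ Z^7, C_3 ≅ Z^1.

∂_1: C_1 → C_0 sends each edge [p,q] (with p < q) to q − p.
The resulting 10×17 matrix has rank 8, and its Smith normal form has invariant factors (1,1,1,1,1,1,1,1).

The boundary map ∂_2: C_2 → C_1 sends each 2-simplex [p,q,r] to [q,r] − [p,r] + [p,q]. For instance
  ∂[2,3,4] = [3,4] − [2,4] + [2,3],
  ∂[1,2,3] = [2,3] − [1,3] + [1,2].
As a 17×7 matrix over Z this has rank 6, with invariant factors (1,1,1,1,1,1).

∂_3: C_3 → C_2 sends each 3-simplex σ to the alternating sum Σ_i (−1)^i (σ with its i-th vertex removed). For instance
  ∂[1,2,3,4] = [2,3,4] − [1,3,4] + [1,2,4] − [1,2,3].
As a 7×1 matrix over Z this has rank 1, with invariant factors (1).

Reading off H_k = ker ∂_k / im ∂_{k+1}:

  H_0: rank C_0 − rank ∂_1 = 10 − 8 = 2, and the invariant factors of ∂_1 are all 1, so H_0 ≅ Z^2.
  H_1: rank ker ∂_1 − rank ∂_2 = (17 − 8) − 6 = 3, and the invariant factors of ∂_2 are all 1, so H_1 ≅ Z^3.
  H_2: rank ker ∂_2 − rank ∂_3 = (7 − 6) − 1 = 0, and the invariant factors of ∂_3 are all 1, so H_2 ≅ 0.
  H_3: rank ker ∂_3 − rank ∂_4 = (1 − 1) − 0 = 0, and there is no ∂_4, so H_3 ≅ 0.

H_0 ≅ Z^2,  H_1 ≅ Z^3,  H_2 = 0,  H_3 = 0.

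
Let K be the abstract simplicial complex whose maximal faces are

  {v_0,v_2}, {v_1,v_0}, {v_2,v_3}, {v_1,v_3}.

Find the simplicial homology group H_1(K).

We work with the vertex ordering v_0 < v_1 < v_2 < v_3. The simplices of K, each written with vertices in increasing order, are:

  0-simplices (4): [v_0], [v_1], [v_2], [v_3]
  1-simplices (4): [v_0,v_1], [v_0,v_2], [v_1,v_3], [v_2,v_3]

so the chain groups are C_0 ≅ Z^4, C_1 ≅ Z^4.

The boundary map ∂_1: C_1 → C_0 sends each edge [p,q] (with p < q) to q − p.
The resulting 4×4 matrix has rank 3, and its Smith normal form has invariant factors (1,1,1).

Reading off H_k = ker ∂_k / im ∂_{k+1}:

  H_1: rank ker ∂_1 − rank ∂_2 = (4 − 3) − 0 = 1, and there is no ∂_2, so H_1 = Z.

H_1 ≅ Z.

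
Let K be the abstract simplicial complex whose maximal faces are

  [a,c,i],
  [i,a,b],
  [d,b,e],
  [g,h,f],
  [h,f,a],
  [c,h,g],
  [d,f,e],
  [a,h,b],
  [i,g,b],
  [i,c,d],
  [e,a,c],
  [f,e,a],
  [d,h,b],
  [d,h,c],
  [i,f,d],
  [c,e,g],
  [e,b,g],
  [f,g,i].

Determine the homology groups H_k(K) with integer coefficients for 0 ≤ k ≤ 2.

H_0 ≅ Z,  H_1 ≅ Z^2,  H_2 ≅ Z.

Fix the vertex order a < b < c < d < e < f < g < h < i and write every simplex with vertices in increasing order. Then dim K = 2 and the simplices of K are:

  0-simplices (9): a, b, c, d, e, f, g, h, i
  1-simplices (27): ab, ac, ae, af, ah, ai, bd, be, bg, bh, bi, cd, ce, cg, ch, ci, de, df, dh, di, ef, eg, fg, fh, fi, gh, gi
  2-simplices (18): abh, abi, ace, aci, aef, afh, bde, bdh, beg, bgi, cdh, cdi, ceg, cgh, def, dfi, fgh, fgi

Hence C_0 ≅ Z^9, C_1 ≅ Z^27, C_2 ≅ Z^18.

The boundary map ∂_1: C_1 → C_0 maps an edge to its endpoints' difference, ∂[p,q] = q − p.
The 9×27 boundary matrix has rank 8 and Smith normal form diag(1,1,1,1,1,1,1,1).

∂_2: C_2 → C_1 maps a triangle to the signed sum of its edges. For instance
  ∂fgi = gi − fi + fg,
  ∂ceg = eg − cg + ce.
As a 27×18 matrix over Z this has rank 17, with invariant factors (1,1,1,1,1,1,1,1,1,1,1,1,1,1,1,1,1).

Computing H_k = (kernel of ∂_k) / (image of ∂_{k+1}):

  H_0: rank C_0 − rank ∂_1 = 9 − 8 = 1, and the invariant factors of ∂_1 are all 1, so H_0 = Z.
  H_1: rank ker ∂_1 − rank ∂_2 = (27 − 8) − 17 = 2, and the invariant factors of ∂_2 are all 1, so H_1 = Z^2.
  H_2: rank ker ∂_2 − rank ∂_3 = (18 − 17) − 0 = 1, and there is no ∂_3, so H_2 = Z.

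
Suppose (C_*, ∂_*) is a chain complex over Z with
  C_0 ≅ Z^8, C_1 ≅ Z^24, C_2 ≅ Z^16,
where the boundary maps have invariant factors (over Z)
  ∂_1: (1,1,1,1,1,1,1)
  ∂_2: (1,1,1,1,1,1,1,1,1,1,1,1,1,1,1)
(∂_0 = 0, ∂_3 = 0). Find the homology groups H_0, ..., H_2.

H_0 = Z,  H_1 = Z^2,  H_2 = Z.

H_0: b_0 = 8 − 0 − 7 = 1; torsion from ∂_1 factors > 1: none. So H_0 = Z.
H_1: b_1 = 24 − 7 − 15 = 2; torsion from ∂_2 factors > 1: none. So H_1 = Z^2.
H_2: b_2 = 16 − 15 − 0 = 1; torsion from ∂_3 factors > 1: none. So H_2 = Z.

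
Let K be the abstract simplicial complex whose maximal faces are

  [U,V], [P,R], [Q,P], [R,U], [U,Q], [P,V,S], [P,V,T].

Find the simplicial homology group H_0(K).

H_0 = Z.

Take the total order P < Q < R < S < T < U < V on the vertex set. Then K (dimension 2) consists of the simplices:

  0-simplices (7): P, Q, R, S, T, U, V
  1-simplices (10): PQ, PR, PS, PT, PV, QU, RU, SV, TV, UV
  2-simplices (2): PSV, PTV

Hence C_0 ≅ Z^7, C_1 ≅ Z^10, C_2 ≅ Z^2.

Boundary ∂_1: C_1 → C_0 sends each edge [p,q] (with p < q) to q − p.
As a 7×10 matrix over Z this has rank 6, with invariant factors (1,1,1,1,1,1).

∂_2: C_2 → C_1 maps a triangle to the signed sum of its edges. For instance
  ∂PSV = SV − PV + PS,
  ∂PTV = TV − PV + PT.
The 10×2 boundary matrix has rank 2 and Smith normal form diag(1,1).

Computing H_k = (kernel of ∂_k) / (image of ∂_{k+1}):

  H_0: rank C_0 − rank ∂_1 = 7 − 6 = 1, and the invariant factors of ∂_1 are all 1, so H_0 ≅ Z.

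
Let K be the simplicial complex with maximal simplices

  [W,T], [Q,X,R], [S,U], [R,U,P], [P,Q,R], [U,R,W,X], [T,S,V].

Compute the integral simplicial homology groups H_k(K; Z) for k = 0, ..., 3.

Take the total order P < Q < R < S < T < U < V < W < X on the vertex set. Then K (dimension 3) consists of the simplices:

  0-simplices (9): P, Q, R, S, T, U, V, W, X
  1-simplices (16): PQ, PR, PU, QR, QX, RU, RW, RX, ST, SU, SV, TV, TW, UW, UX, WX
  2-simplices (8): PQR, PRU, QRX, RUW, RUX, RWX, STV, UWX
  3-simplices (1): RUWX

giving chain groups C_0 ≅ Z^9, C_1 ≅ Z^16, C_2 ≅ Z^8, C_3 ≅ Z^1.

The boundary map ∂_1: C_1 → C_0 is given by ∂[p,q] = [q] − [p]. For instance
  ∂PR = R − P.
The 9×16 boundary matrix has rank 8 and Smith normal form diag(1,1,1,1,1,1,1,1).

∂_2: C_2 → C_1 maps a triangle to the signed sum of its edges. For instance
  ∂PQR = QR − PR + PQ,
  ∂STV = TV − SV + ST.
This gives a 16×8 integer matrix of rank 7; reducing to Smith normal form yields diagonal entries (1,1,1,1,1,1,1).

∂_3: C_3 → C_2 sends each 3-simplex σ to the alternating sum Σ_i (−1)^i (σ with its i-th vertex removed). For instance
  ∂RUWX = UWX − RWX + RUX − RUW.
As a 8×1 matrix over Z this has rank 1, with invariant factors (1).

Computing H_k = (kernel of ∂_k) / (image of ∂_{k+1}):

  H_0: rank C_0 − rank ∂_1 = 9 − 8 = 1, and the invariant factors of ∂_1 are all 1, so H_0 = Z.
  H_1: rank ker ∂_1 − rank ∂_2 = (16 − 8) − 7 = 1, and the invariant factors of ∂_2 are all 1, so H_1 = Z.
  H_2: rank ker ∂_2 − rank ∂_3 = (8 − 7) − 1 = 0, and the invariant factors of ∂_3 are all 1, so H_2 = 0.
  H_3: rank ker ∂_3 − rank ∂_4 = (1 − 1) − 0 = 0, and there is no ∂_4, so H_3 = 0.

As a check, the Euler characteristic is 9 − 16 + 8 − 1 = 0, which agrees with 1 − 1 + 0 − 0 = 0.

H_0 = Z,  H_1 = Z,  H_2 = 0,  H_3 = 0.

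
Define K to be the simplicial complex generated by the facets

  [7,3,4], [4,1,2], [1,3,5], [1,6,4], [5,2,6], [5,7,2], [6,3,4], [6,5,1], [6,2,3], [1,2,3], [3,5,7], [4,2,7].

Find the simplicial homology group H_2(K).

Order the vertices as 1 < 2 < 3 < 4 < 5 < 6 < 7. Listing each simplex with vertices in this order, K has dimension 2 with simplices:

  0-simplices (7): [1], [2], [3], [4], [5], [6], [7]
  1-simplices (18): [1,2], [1,3], [1,4], [1,5], [1,6], [2,3], [2,4], [2,5], [2,6], [2,7], [3,4], [3,5], [3,6], [3,7], [4,6], [4,7], [5,6], [5,7]
  2-simplices (12): [1,2,3], [1,2,4], [1,3,5], [1,4,6], [1,5,6], [2,3,6], [2,4,7], [2,5,6], [2,5,7], [3,4,6], [3,4,7], [3,5,7]

giving chain groups C_0 ≅ Z^7, C_1 ≅ Z^18, C_2 ≅ Z^12.

∂_1: C_1 → C_0 is given by ∂[p,q] = [q] − [p].
As a 7×18 matrix over Z this has rank 6, with invariant factors (1,1,1,1,1,1).

∂_2: C_2 → C_1 maps a triangle to the signed sum of its edges. For instance
  ∂[2,3,6] = [3,6] − [2,6] + [2,3],
  ∂[1,2,3] = [2,3] − [1,3] + [1,2].
This gives a 18×12 integer matrix of rank 12; reducing to Smith normal form yields diagonal entries (1,1,1,1,1,1,1,1,1,1,1,2).

Computing H_k = (kernel of ∂_k) / (image of ∂_{k+1}):

  H_2: rank ker ∂_2 − rank ∂_3 = (12 − 12) − 0 = 0, and there is no ∂_3, so H_2 = 0.

(K is a triangulation of the real projective plane RP^2.)

H_2 = 0.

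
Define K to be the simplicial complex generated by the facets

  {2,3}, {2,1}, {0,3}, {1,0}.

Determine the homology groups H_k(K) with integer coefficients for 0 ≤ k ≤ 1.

H_0 ≅ Z,  H_1 ≅ Z.

Fix the vertex order 0 < 1 < 2 < 3 and write every simplex with vertices in increasing order. Then dim K = 1 and the simplices of K are:

  0-simplices (4): [0], [1], [2], [3]
  1-simplices (4): [0,1], [0,3], [1,2], [2,3]

giving chain groups C_0 ≅ Z^4, C_1 ≅ Z^4.

∂_1: C_1 → C_0 maps an edge to its endpoints' difference, ∂[p,q] = q − p.
As a 4×4 matrix over Z this has rank 3, with invariant factors (1,1,1).

Reading off H_k = ker ∂_k / im ∂_{k+1}:

  H_0: rank C_0 − rank ∂_1 = 4 − 3 = 1, and the invariant factors of ∂_1 are all 1, so H_0 ≅ Z.
  H_1: rank ker ∂_1 − rank ∂_2 = (4 − 3) − 0 = 1, and there is no ∂_2, so H_1 ≅ Z.

As a check, the Euler characteristic is 4 − 4 = 0, which agrees with 1 − 1 = 0.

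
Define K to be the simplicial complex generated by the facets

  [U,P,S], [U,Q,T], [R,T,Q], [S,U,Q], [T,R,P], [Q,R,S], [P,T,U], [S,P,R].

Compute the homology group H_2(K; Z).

Fix the vertex order P < Q < R < S < T < U and write every simplex with vertices in increasing order. Then dim K = 2 and the simplices of K are:

  0-simplices (6): P, Q, R, S, T, U
  1-simplices (12): PR, PS, PT, PU, QR, QS, QT, QU, RS, RT, SU, TU
  2-simplices (8): PRS, PRT, PSU, PTU, QRS, QRT, QSU, QTU

so the chain groups are C_0 ≅ Z^6, C_1 ≅ Z^12, C_2 ≅ Z^8.

The boundary map ∂_1: C_1 → C_0 is given by ∂[p,q] = [q] − [p]. For instance
  ∂RS = S − R.
The 6×12 boundary matrix has rank 5 and Smith normal form diag(1,1,1,1,1).

∂_2: C_2 → C_1 maps a triangle to the signed sum of its edges. For instance
  ∂PTU = TU − PU + PT,
  ∂PRT = RT − PT + PR.
As a 12×8 matrix over Z this has rank 7, with invariant factors (1,1,1,1,1,1,1).

Computing H_k = (kernel of ∂_k) / (image of ∂_{k+1}):

  H_2: rank ker ∂_2 − rank ∂_3 = (8 − 7) − 0 = 1, and there is no ∂_3, so H_2 = Z.

H_2 = Z.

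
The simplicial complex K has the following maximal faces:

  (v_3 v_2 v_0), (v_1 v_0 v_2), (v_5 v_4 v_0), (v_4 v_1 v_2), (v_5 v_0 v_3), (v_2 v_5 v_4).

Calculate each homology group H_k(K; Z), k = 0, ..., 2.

H_0 = Z,  H_1 = Z,  H_2 = 0.

Order the vertices as v_0 < v_1 < v_2 < v_3 < v_4 < v_5. Listing each simplex with vertices in this order, K has dimension 2 with simplices:

  0-simplices (6): [v_0], [v_1], [v_2], [v_3], [v_4], [v_5]
  1-simplices (12): [v_0,v_1], [v_0,v_2], [v_0,v_3], [v_0,v_4], [v_0,v_5], [v_1,v_2], [v_1,v_4], [v_2,v_3], [v_2,v_4], [v_2,v_5], [v_3,v_5], [v_4,v_5]
  2-simplices (6): [v_0,v_1,v_2], [v_0,v_2,v_3], [v_0,v_3,v_5], [v_0,v_4,v_5], [v_1,v_2,v_4], [v_2,v_4,v_5]

Hence C_0 ≅ Z^6, C_1 ≅ Z^12, C_2 ≅ Z^6.

The boundary map ∂_1: C_1 → C_0 is given by ∂[p,q] = [q] − [p].
As a 6×12 matrix over Z this has rank 5, with invariant factors (1,1,1,1,1).

Boundary ∂_2: C_2 → C_1 sends each 2-simplex [p,q,r] to [q,r] − [p,r] + [p,q]. For instance
  ∂[v_2,v_4,v_5] = [v_4,v_5] − [v_2,v_5] + [v_2,v_4],
  ∂[v_0,v_3,v_5] = [v_3,v_5] − [v_0,v_5] + [v_0,v_3].
As a 12×6 matrix over Z this has rank 6, with invariant factors (1,1,1,1,1,1).

Computing H_k = (kernel of ∂_k) / (image of ∂_{k+1}):

  H_0: rank C_0 − rank ∂_1 = 6 − 5 = 1, and the invariant factors of ∂_1 are all 1, so H_0 = Z.
  H_1: rank ker ∂_1 − rank ∂_2 = (12 − 5) − 6 = 1, and the invariant factors of ∂_2 are all 1, so H_1 = Z.
  H_2: rank ker ∂_2 − rank ∂_3 = (6 − 6) − 0 = 0, and there is no ∂_3, so H_2 = 0.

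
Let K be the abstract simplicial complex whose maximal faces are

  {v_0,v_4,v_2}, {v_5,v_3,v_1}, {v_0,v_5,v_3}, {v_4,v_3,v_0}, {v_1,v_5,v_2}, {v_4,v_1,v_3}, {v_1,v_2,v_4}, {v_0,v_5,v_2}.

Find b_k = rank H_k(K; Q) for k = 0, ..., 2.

b_0 = 1, b_1 = 0, b_2 = 1.

We work with the vertex ordering v_0 < v_1 < v_2 < v_3 < v_4 < v_5. The simplices of K, each written with vertices in increasing order, are:

  0-simplices (6): [v_0], [v_1], [v_2], [v_3], [v_4], [v_5]
  1-simplices (12): [v_0,v_2], [v_0,v_3], [v_0,v_4], [v_0,v_5], [v_1,v_2], [v_1,v_3], [v_1,v_4], [v_1,v_5], [v_2,v_4], [v_2,v_5], [v_3,v_4], [v_3,v_5]
  2-simplices (8): [v_0,v_2,v_4], [v_0,v_2,v_5], [v_0,v_3,v_4], [v_0,v_3,v_5], [v_1,v_2,v_4], [v_1,v_2,v_5], [v_1,v_3,v_4], [v_1,v_3,v_5]

Hence C_0 ≅ Z^6, C_1 ≅ Z^12, C_2 ≅ Z^8.

Boundary ∂_1: C_1 → C_0 is given by ∂[p,q] = [q] − [p]. For instance
  ∂[v_1,v_4] = [v_4] − [v_1].
As a 6×12 matrix over Z this has rank 5, with invariant factors (1,1,1,1,1).

Boundary ∂_2: C_2 → C_1 maps a triangle to the signed sum of its edges. For instance
  ∂[v_0,v_3,v_5] = [v_3,v_5] − [v_0,v_5] + [v_0,v_3],
  ∂[v_1,v_3,v_4] = [v_3,v_4] − [v_1,v_4] + [v_1,v_3].
As a 12×8 matrix over Z this has rank 7, with invariant factors (1,1,1,1,1,1,1).

Computing H_k = (kernel of ∂_k) / (image of ∂_{k+1}):

  H_0: rank C_0 − rank ∂_1 = 6 − 5 = 1, and the invariant factors of ∂_1 are all 1, so H_0 = Z.
  H_1: rank ker ∂_1 − rank ∂_2 = (12 − 5) − 7 = 0, and the invariant factors of ∂_2 are all 1, so H_1 = 0.
  H_2: rank ker ∂_2 − rank ∂_3 = (8 − 7) − 0 = 1, and there is no ∂_3, so H_2 = Z.

Hence the Betti numbers are b_0 = 1, b_1 = 0, b_2 = 1.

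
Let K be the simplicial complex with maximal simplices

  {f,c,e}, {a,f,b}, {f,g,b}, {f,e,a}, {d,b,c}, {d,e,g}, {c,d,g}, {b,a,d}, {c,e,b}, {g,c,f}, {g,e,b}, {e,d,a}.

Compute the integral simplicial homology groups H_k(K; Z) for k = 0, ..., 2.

Fix the vertex order a < b < c < d < e < f < g and write every simplex with vertices in increasing order. Then dim K = 2 and the simplices of K are:

  0-simplices (7): a, b, c, d, e, f, g
  1-simplices (18): ab, ad, ae, af, bc, bd, be, bf, bg, cd, ce, cf, cg, de, dg, ef, eg, fg
  2-simplices (12): abd, abf, ade, aef, bcd, bce, beg, bfg, cdg, cef, cfg, deg

giving chain groups C_0 ≅ Z^7, C_1 ≅ Z^18, C_2 ≅ Z^12.

∂_1: C_1 → C_0 maps an edge to its endpoints' difference, ∂[p,q] = q − p. For instance
  ∂fg = g − f.
The resulting 7×18 matrix has rank 6, and its Smith normal form has invariant factors (1,1,1,1,1,1).

The boundary map ∂_2: C_2 → C_1 sends each 2-simplex [p,q,r] to [q,r] − [p,r] + [p,q]. For instance
  ∂abf = bf − af + ab,
  ∂cfg = fg − cg + cf.
The resulting 18×12 matrix has rank 12, and its Smith normal form has invariant factors (1,1,1,1,1,1,1,1,1,1,1,2).

Computing H_k = (kernel of ∂_k) / (image of ∂_{k+1}):

  H_0: rank C_0 − rank ∂_1 = 7 − 6 = 1, and the invariant factors of ∂_1 are all 1, so H_0 ≅ Z.
  H_1: rank ker ∂_1 − rank ∂_2 = (18 − 6) − 12 = 0, and ∂_2 has invariant factor 2 > 1, so H_1 ≅ Z_2.
  H_2: rank ker ∂_2 − rank ∂_3 = (12 − 12) − 0 = 0, and there is no ∂_3, so H_2 ≅ 0.

As a check, the Euler characteristic is 7 − 18 + 12 = 1, which agrees with 1 − 0 + 0 = 1.
(K is a triangulation of the real projective plane RP^2.)

H_0 ≅ Z,  H_1 ≅ Z_2,  H_2 = 0.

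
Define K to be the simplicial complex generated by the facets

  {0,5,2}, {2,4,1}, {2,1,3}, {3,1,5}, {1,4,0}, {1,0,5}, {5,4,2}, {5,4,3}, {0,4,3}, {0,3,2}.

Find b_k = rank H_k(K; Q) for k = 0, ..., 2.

b_0 = 1, b_1 = 0, b_2 = 0.

We work with the vertex ordering 0 < 1 < 2 < 3 < 4 < 5. The simplices of K, each written with vertices in increasing order, are:

  0-simplices (6): [0], [1], [2], [3], [4], [5]
  1-simplices (15): [0,1], [0,2], [0,3], [0,4], [0,5], [1,2], [1,3], [1,4], [1,5], [2,3], [2,4], [2,5], [3,4], [3,5], [4,5]
  2-simplices (10): [0,1,4], [0,1,5], [0,2,3], [0,2,5], [0,3,4], [1,2,3], [1,2,4], [1,3,5], [2,4,5], [3,4,5]

giving chain groups C_0 ≅ Z^6, C_1 ≅ Z^15, C_2 ≅ Z^10.

∂_1: C_1 → C_0 maps an edge to its endpoints' difference, ∂[p,q] = q − p. For instance
  ∂[1,4] = [4] − [1].
This gives a 6×15 integer matrix of rank 5; reducing to Smith normal form yields diagonal entries (1,1,1,1,1).

∂_2: C_2 → C_1 acts by ∂[p,q,r] = [q,r] − [p,r] + [p,q]. For instance
  ∂[0,1,4] = [1,4] − [0,4] + [0,1],
  ∂[2,4,5] = [4,5] − [2,5] + [2,4].
The 15×10 boundary matrix has rank 10 and Smith normal form diag(1,1,1,1,1,1,1,1,1,2).

Reading off H_k = ker ∂_k / im ∂_{k+1}:

  H_0: rank C_0 − rank ∂_1 = 6 − 5 = 1, and the invariant factors of ∂_1 are all 1, so H_0 ≅ Z.
  H_1: rank ker ∂_1 − rank ∂_2 = (15 − 5) − 10 = 0, and ∂_2 has invariant factor 2 > 1, so H_1 ≅ Z/2.
  H_2: rank ker ∂_2 − rank ∂_3 = (10 − 10) − 0 = 0, and there is no ∂_3, so H_2 ≅ 0.

As a check, the Euler characteristic is 6 − 15 + 10 = 1, which agrees with 1 − 0 + 0 = 1.
(K is a triangulation of the real projective plane RP^2.)

Hence the Betti numbers are b_0 = 1, b_1 = 0, b_2 = 0.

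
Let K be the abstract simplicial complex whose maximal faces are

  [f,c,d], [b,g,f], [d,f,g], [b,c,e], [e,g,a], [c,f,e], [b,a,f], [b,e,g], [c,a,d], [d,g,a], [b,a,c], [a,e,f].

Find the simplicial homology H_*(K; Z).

H_0 = Z,  H_1 = Z/2,  H_2 = 0.

Take the total order a < b < c < d < e < f < g on the vertex set. Then K (dimension 2) consists of the simplices:

  0-simplices (7): a, b, c, d, e, f, g
  1-simplices (18): ab, ac, ad, ae, af, ag, bc, be, bf, bg, cd, ce, cf, df, dg, ef, eg, fg
  2-simplices (12): abc, abf, acd, adg, aef, aeg, bce, beg, bfg, cdf, cef, dfg

so the chain groups are C_0 ≅ Z^7, C_1 ≅ Z^18, C_2 ≅ Z^12.

∂_1: C_1 → C_0 sends each edge [p,q] (with p < q) to q − p.
This gives a 7×18 integer matrix of rank 6; reducing to Smith normal form yields diagonal entries (1,1,1,1,1,1).

∂_2: C_2 → C_1 sends each 2-simplex [p,q,r] to [q,r] − [p,r] + [p,q]. For instance
  ∂abc = bc − ac + ab,
  ∂aeg = eg − ag + ae.
The 18×12 boundary matrix has rank 12 and Smith normal form diag(1,1,1,1,1,1,1,1,1,1,1,2).

From H_k ≅ ker(∂_k) / im(∂_{k+1}) we obtain:

  H_0: rank C_0 − rank ∂_1 = 7 − 6 = 1, and the invariant factors of ∂_1 are all 1, so H_0 = Z.
  H_1: rank ker ∂_1 − rank ∂_2 = (18 − 6) − 12 = 0, and ∂_2 has invariant factor 2 > 1, so H_1 = Z/2.
  H_2: rank ker ∂_2 − rank ∂_3 = (12 − 12) − 0 = 0, and there is no ∂_3, so H_2 = 0.

(K is a triangulation of the real projective plane RP^2.)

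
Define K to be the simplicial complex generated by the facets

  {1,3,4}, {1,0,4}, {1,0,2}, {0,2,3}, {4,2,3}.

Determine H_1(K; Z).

H_1 = Z.

Fix the vertex order 0 < 1 < 2 < 3 < 4 and write every simplex with vertices in increasing order. Then dim K = 2 and the simplices of K are:

  0-simplices (5): [0], [1], [2], [3], [4]
  1-simplices (10): [0,1], [0,2], [0,3], [0,4], [1,2], [1,3], [1,4], [2,3], [2,4], [3,4]
  2-simplices (5): [0,1,2], [0,1,4], [0,2,3], [1,3,4], [2,3,4]

so the chain groups are C_0 ≅ Z^5, C_1 ≅ Z^10, C_2 ≅ Z^5.

∂_1: C_1 → C_0 is given by ∂[p,q] = [q] − [p].
This gives a 5×10 integer matrix of rank 4; reducing to Smith normal form yields diagonal entries (1,1,1,1).

Boundary ∂_2: C_2 → C_1 sends each 2-simplex [p,q,r] to [q,r] − [p,r] + [p,q]. For instance
  ∂[2,3,4] = [3,4] − [2,4] + [2,3],
  ∂[1,3,4] = [3,4] − [1,4] + [1,3].
This gives a 10×5 integer matrix of rank 5; reducing to Smith normal form yields diagonal entries (1,1,1,1,1).

Computing H_k = (kernel of ∂_k) / (image of ∂_{k+1}):

  H_1: rank ker ∂_1 − rank ∂_2 = (10 − 4) − 5 = 1, and the invariant factors of ∂_2 are all 1, so H_1 = Z.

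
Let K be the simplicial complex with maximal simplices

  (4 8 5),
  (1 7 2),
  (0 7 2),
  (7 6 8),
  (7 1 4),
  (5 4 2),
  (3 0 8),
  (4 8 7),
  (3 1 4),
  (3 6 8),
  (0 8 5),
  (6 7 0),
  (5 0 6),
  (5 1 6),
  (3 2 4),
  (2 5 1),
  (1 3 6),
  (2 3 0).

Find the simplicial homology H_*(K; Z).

H_0 ≅ Z,  H_1 ≅ Z ⊕ Z/2Z,  H_2 = 0.

Take the total order 0 < 1 < 2 < 3 < 4 < 5 < 6 < 7 < 8 on the vertex set. Then K (dimension 2) consists of the simplices:

  0-simplices (9): [0], [1], [2], [3], [4], [5], [6], [7], [8]
  1-simplices (27): (27 of them)
  2-simplices (18): [0,2,3], [0,2,7], [0,3,8], [0,5,6], [0,5,8], [0,6,7], [1,2,5], [1,2,7], [1,3,4], [1,3,6], [1,4,7], [1,5,6], [2,3,4], [2,4,5], [3,6,8], [4,5,8], [4,7,8], [6,7,8]

Hence C_0 ≅ Z^9, C_1 ≅ Z^27, C_2 ≅ Z^18.

Boundary ∂_1: C_1 → C_0 maps an edge to its endpoints' difference, ∂[p,q] = q − p.
The 9×27 boundary matrix has rank 8 and Smith normal form diag(1,1,1,1,1,1,1,1).

∂_2: C_2 → C_1 acts by ∂[p,q,r] = [q,r] − [p,r] + [p,q]. For instance
  ∂[1,2,5] = [2,5] − [1,5] + [1,2],
  ∂[0,3,8] = [3,8] − [0,8] + [0,3].
As a 27×18 matrix over Z this has rank 18, with invariant factors (1,1,1,1,1,1,1,1,1,1,1,1,1,1,1,1,1,2).

From H_k ≅ ker(∂_k) / im(∂_{k+1}) we obtain:

  H_0: rank C_0 − rank ∂_1 = 9 − 8 = 1, and the invariant factors of ∂_1 are all 1, so H_0 = Z.
  H_1: rank ker ∂_1 − rank ∂_2 = (27 − 8) − 18 = 1, and ∂_2 has invariant factor 2 > 1, so H_1 = Z ⊕ Z/2Z.
  H_2: rank ker ∂_2 − rank ∂_3 = (18 − 18) − 0 = 0, and there is no ∂_3, so H_2 = 0.

(K is a triangulation of the Klein bottle.)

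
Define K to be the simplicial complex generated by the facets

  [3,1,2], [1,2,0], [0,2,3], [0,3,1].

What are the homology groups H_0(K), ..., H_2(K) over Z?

H_0 = Z,  H_1 = 0,  H_2 = Z.

Order the vertices as 0 < 1 < 2 < 3. Listing each simplex with vertices in this order, K has dimension 2 with simplices:

  0-simplices (4): [0], [1], [2], [3]
  1-simplices (6): [0,1], [0,2], [0,3], [1,2], [1,3], [2,3]
  2-simplices (4): [0,1,2], [0,1,3], [0,2,3], [1,2,3]

so the chain groups are C_0 ≅ Z^4, C_1 ≅ Z^6, C_2 ≅ Z^4.

Boundary ∂_1: C_1 → C_0 maps an edge to its endpoints' difference, ∂[p,q] = q − p. For instance
  ∂[2,3] = [3] − [2].
The resulting 4×6 matrix has rank 3, and its Smith normal form has invariant factors (1,1,1).

∂_2: C_2 → C_1 acts by ∂[p,q,r] = [q,r] − [p,r] + [p,q]. For instance
  ∂[0,1,3] = [1,3] − [0,3] + [0,1],
  ∂[0,1,2] = [1,2] − [0,2] + [0,1].
This gives a 6×4 integer matrix of rank 3; reducing to Smith normal form yields diagonal entries (1,1,1).

Reading off H_k = ker ∂_k / im ∂_{k+1}:

  H_0: rank C_0 − rank ∂_1 = 4 − 3 = 1, and the invariant factors of ∂_1 are all 1, so H_0 = Z.
  H_1: rank ker ∂_1 − rank ∂_2 = (6 − 3) − 3 = 0, and the invariant factors of ∂_2 are all 1, so H_1 = 0.
  H_2: rank ker ∂_2 − rank ∂_3 = (4 − 3) − 0 = 1, and there is no ∂_3, so H_2 = Z.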